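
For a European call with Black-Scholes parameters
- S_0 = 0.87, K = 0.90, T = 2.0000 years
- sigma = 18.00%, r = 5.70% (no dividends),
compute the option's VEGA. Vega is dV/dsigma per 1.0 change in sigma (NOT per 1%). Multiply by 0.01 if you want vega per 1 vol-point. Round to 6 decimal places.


d1 = 0.4419356427; d2 = 0.1873772015
phi(d1) = 0.3618259118; exp(-qT) = 1.0000000000; exp(-rT) = 0.8922579559
Vega = S * exp(-qT) * phi(d1) * sqrt(T) = 0.8700 * 1.0000000000 * 0.3618259118 * 1.4142135624 = 0.445178

Answer: Vega = 0.445178


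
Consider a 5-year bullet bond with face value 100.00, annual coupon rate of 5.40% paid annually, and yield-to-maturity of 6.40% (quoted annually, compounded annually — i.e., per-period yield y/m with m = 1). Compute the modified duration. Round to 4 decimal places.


Answer: Modified duration = 4.2306

Derivation:
Coupon per period c = face * coupon_rate / m = 5.400000
Periods per year m = 1; per-period yield y/m = 0.064000
Number of cashflows N = 5
Cashflows (t years, CF_t, discount factor 1/(1+y/m)^(m*t), PV):
  t = 1.0000: CF_t = 5.400000, DF = 0.939850, PV = 5.075188
  t = 2.0000: CF_t = 5.400000, DF = 0.883317, PV = 4.769914
  t = 3.0000: CF_t = 5.400000, DF = 0.830185, PV = 4.483001
  t = 4.0000: CF_t = 5.400000, DF = 0.780249, PV = 4.213347
  t = 5.0000: CF_t = 105.400000, DF = 0.733317, PV = 77.291631
Price P = sum_t PV_t = 95.833081
First compute Macaulay numerator sum_t t * PV_t:
  t * PV_t at t = 1.0000: 5.075188
  t * PV_t at t = 2.0000: 9.539827
  t * PV_t at t = 3.0000: 13.449004
  t * PV_t at t = 4.0000: 16.853389
  t * PV_t at t = 5.0000: 386.458154
Macaulay duration D = 431.375562 / 95.833081 = 4.501322
Modified duration = D / (1 + y/m) = 4.501322 / (1 + 0.064000) = 4.230566


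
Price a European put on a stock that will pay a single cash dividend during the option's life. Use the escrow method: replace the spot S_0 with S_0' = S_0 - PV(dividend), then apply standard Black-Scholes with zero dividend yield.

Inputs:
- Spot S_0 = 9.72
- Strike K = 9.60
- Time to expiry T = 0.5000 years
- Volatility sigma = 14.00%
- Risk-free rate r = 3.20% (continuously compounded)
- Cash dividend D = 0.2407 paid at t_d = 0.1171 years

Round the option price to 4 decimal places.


PV(D) = D * exp(-r * t_d) = 0.2407 * 0.99625981 = 0.23979974
S_0' = S_0 - PV(D) = 9.7200 - 0.23979974 = 9.48020026
d1 = (ln(S_0'/K) + (r + sigma^2/2)*T) / (sigma*sqrt(T)) = 0.08427038
d2 = d1 - sigma*sqrt(T) = -0.01472457
exp(-rT) = 0.98412732
N(-d1) = 0.46642073; N(-d2) = 0.50587404
P = K * exp(-rT) * N(-d2) - S_0' * N(-d1) = 9.6000 * 0.98412732 * 0.50587404 - 9.48020026 * 0.46642073 = 0.3575

Answer: Price = 0.3575


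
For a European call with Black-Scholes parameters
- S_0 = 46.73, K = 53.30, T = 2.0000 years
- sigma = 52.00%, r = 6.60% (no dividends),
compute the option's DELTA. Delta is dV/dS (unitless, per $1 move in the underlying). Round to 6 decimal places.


Answer: Delta = 0.643678

Derivation:
d1 = 0.3683074803; d2 = -0.3670835722
phi(d1) = 0.3727811603; exp(-qT) = 1.0000000000; exp(-rT) = 0.8763409951
N(d1) = 0.6436780122
Delta = exp(-qT) * N(d1) = 1.0000000000 * 0.6436780122 = 0.643678


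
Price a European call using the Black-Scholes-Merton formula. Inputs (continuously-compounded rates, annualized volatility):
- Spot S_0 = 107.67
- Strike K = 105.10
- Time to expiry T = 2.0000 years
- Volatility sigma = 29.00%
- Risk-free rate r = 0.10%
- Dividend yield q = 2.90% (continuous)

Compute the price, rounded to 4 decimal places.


Answer: Price = 15.1812

Derivation:
d1 = (ln(S/K) + (r - q + 0.5*sigma^2) * T) / (sigma * sqrt(T)) = 0.12742239
d2 = d1 - sigma * sqrt(T) = -0.28269955
exp(-rT) = 0.99800200; exp(-qT) = 0.94364995
C = S_0 * exp(-qT) * N(d1) - K * exp(-rT) * N(d2)
N(d1) = 0.55069695; N(d2) = 0.38870358
C = 107.6700 * 0.94364995 * 0.55069695 - 105.1000 * 0.99800200 * 0.38870358 = 15.1812


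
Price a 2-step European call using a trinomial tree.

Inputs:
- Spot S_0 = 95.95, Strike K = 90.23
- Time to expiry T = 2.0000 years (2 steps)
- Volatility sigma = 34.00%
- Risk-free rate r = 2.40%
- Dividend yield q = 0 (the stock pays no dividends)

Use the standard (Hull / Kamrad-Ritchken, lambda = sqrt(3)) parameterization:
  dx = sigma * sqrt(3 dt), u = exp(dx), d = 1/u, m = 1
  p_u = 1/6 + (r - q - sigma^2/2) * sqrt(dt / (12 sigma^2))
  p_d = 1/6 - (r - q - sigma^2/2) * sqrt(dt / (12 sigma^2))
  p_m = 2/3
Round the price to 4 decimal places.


Answer: Price = V(0,0) = 21.2283

Derivation:
dt = T/N = 1.000000; dx = sigma*sqrt(3*dt) = 0.588897
u = exp(dx) = 1.802000; d = 1/u = 0.554939
p_u = 0.137969, p_m = 0.666667, p_d = 0.195364
Discount per step: exp(-r*dt) = 0.976286
Stock lattice S(k, j) with j the centered position index:
  k=0: S(0,+0) = 95.9500
  k=1: S(1,-1) = 53.2464; S(1,+0) = 95.9500; S(1,+1) = 172.9019
  k=2: S(2,-2) = 29.5485; S(2,-1) = 53.2464; S(2,+0) = 95.9500; S(2,+1) = 172.9019; S(2,+2) = 311.5693
Terminal payoffs V(N, j) = max(S_T - K, 0):
  V(2,-2) = 0.000000; V(2,-1) = 0.000000; V(2,+0) = 5.720000; V(2,+1) = 82.671920; V(2,+2) = 221.339296
Backward induction: V(k, j) = exp(-r*dt) * [p_u * V(k+1, j+1) + p_m * V(k+1, j) + p_d * V(k+1, j-1)]
  V(1,-1) = exp(-r*dt) * [p_u*5.720000 + p_m*0.000000 + p_d*0.000000] = 0.770468
  V(1,+0) = exp(-r*dt) * [p_u*82.671920 + p_m*5.720000 + p_d*0.000000] = 14.858573
  V(1,+1) = exp(-r*dt) * [p_u*221.339296 + p_m*82.671920 + p_d*5.720000] = 84.712360
  V(0,+0) = exp(-r*dt) * [p_u*84.712360 + p_m*14.858573 + p_d*0.770468] = 21.228272


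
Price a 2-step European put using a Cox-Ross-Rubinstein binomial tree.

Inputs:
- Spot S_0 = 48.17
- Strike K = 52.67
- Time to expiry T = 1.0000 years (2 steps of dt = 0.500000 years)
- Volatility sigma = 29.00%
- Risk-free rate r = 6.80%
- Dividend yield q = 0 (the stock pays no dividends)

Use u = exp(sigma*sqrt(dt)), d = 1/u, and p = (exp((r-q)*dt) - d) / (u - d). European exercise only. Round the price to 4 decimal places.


dt = T/N = 0.500000
u = exp(sigma*sqrt(dt)) = 1.227600; d = 1/u = 0.814598
p = (exp((r-q)*dt) - d) / (u - d) = 0.532653
Discount per step: exp(-r*dt) = 0.966572
Stock lattice S(k, i) with i counting down-moves:
  k=0: S(0,0) = 48.1700
  k=1: S(1,0) = 59.1335; S(1,1) = 39.2392
  k=2: S(2,0) = 72.5923; S(2,1) = 48.1700; S(2,2) = 31.9641
Terminal payoffs V(N, i) = max(K - S_T, 0):
  V(2,0) = 0.000000; V(2,1) = 4.500000; V(2,2) = 20.705865
Backward induction: V(k, i) = exp(-r*dt) * [p * V(k+1, i) + (1-p) * V(k+1, i+1)].
  V(1,0) = exp(-r*dt) * [p*0.000000 + (1-p)*4.500000] = 2.032759
  V(1,1) = exp(-r*dt) * [p*4.500000 + (1-p)*20.705865] = 11.670152
  V(0,0) = exp(-r*dt) * [p*2.032759 + (1-p)*11.670152] = 6.318250

Answer: Price = V(0,0) = 6.3182


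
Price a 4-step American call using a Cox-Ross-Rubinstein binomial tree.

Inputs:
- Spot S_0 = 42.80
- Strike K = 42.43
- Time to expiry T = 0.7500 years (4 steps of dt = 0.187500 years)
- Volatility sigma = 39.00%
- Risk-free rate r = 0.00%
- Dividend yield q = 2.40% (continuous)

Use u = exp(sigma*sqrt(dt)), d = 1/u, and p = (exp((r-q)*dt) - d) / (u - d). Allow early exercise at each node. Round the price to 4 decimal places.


Answer: Price = V(0,0) = 5.3512

Derivation:
dt = T/N = 0.187500
u = exp(sigma*sqrt(dt)) = 1.183972; d = 1/u = 0.844615
p = (exp((r-q)*dt) - d) / (u - d) = 0.444651
Discount per step: exp(-r*dt) = 1.000000
Stock lattice S(k, i) with i counting down-moves:
  k=0: S(0,0) = 42.8000
  k=1: S(1,0) = 50.6740; S(1,1) = 36.1495
  k=2: S(2,0) = 59.9966; S(2,1) = 42.8000; S(2,2) = 30.5324
  k=3: S(3,0) = 71.0343; S(3,1) = 50.6740; S(3,2) = 36.1495; S(3,3) = 25.7881
  k=4: S(4,0) = 84.1026; S(4,1) = 59.9966; S(4,2) = 42.8000; S(4,3) = 30.5324; S(4,4) = 21.7810
Terminal payoffs V(N, i) = max(S_T - K, 0):
  V(4,0) = 41.672637; V(4,1) = 17.566607; V(4,2) = 0.370000; V(4,3) = 0.000000; V(4,4) = 0.000000
Backward induction: V(k, i) = exp(-r*dt) * [p * V(k+1, i) + (1-p) * V(k+1, i+1)]; then take max(V_cont, immediate exercise) for American.
  V(3,0) = exp(-r*dt) * [p*41.672637 + (1-p)*17.566607] = 28.285371; exercise = 28.604307; V(3,0) = max -> 28.604307
  V(3,1) = exp(-r*dt) * [p*17.566607 + (1-p)*0.370000] = 8.016484; exercise = 8.244005; V(3,1) = max -> 8.244005
  V(3,2) = exp(-r*dt) * [p*0.370000 + (1-p)*0.000000] = 0.164521; exercise = 0.000000; V(3,2) = max -> 0.164521
  V(3,3) = exp(-r*dt) * [p*0.000000 + (1-p)*0.000000] = 0.000000; exercise = 0.000000; V(3,3) = max -> 0.000000
  V(2,0) = exp(-r*dt) * [p*28.604307 + (1-p)*8.244005] = 17.297229; exercise = 17.566607; V(2,0) = max -> 17.566607
  V(2,1) = exp(-r*dt) * [p*8.244005 + (1-p)*0.164521] = 3.757070; exercise = 0.370000; V(2,1) = max -> 3.757070
  V(2,2) = exp(-r*dt) * [p*0.164521 + (1-p)*0.000000] = 0.073154; exercise = 0.000000; V(2,2) = max -> 0.073154
  V(1,0) = exp(-r*dt) * [p*17.566607 + (1-p)*3.757070] = 9.897491; exercise = 8.244005; V(1,0) = max -> 9.897491
  V(1,1) = exp(-r*dt) * [p*3.757070 + (1-p)*0.073154] = 1.711210; exercise = 0.000000; V(1,1) = max -> 1.711210
  V(0,0) = exp(-r*dt) * [p*9.897491 + (1-p)*1.711210] = 5.351246; exercise = 0.370000; V(0,0) = max -> 5.351246


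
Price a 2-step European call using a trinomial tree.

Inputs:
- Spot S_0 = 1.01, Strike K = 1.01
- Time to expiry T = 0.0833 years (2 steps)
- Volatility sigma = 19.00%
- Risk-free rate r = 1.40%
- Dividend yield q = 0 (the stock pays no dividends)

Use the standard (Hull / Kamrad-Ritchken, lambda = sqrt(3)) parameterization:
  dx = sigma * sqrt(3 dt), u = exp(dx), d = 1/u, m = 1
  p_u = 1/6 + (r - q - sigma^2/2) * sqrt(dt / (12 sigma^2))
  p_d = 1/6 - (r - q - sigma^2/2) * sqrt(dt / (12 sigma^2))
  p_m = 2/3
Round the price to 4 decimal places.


dt = T/N = 0.041650; dx = sigma*sqrt(3*dt) = 0.067162
u = exp(dx) = 1.069468; d = 1/u = 0.935044
p_u = 0.165411, p_m = 0.666667, p_d = 0.167922
Discount per step: exp(-r*dt) = 0.999417
Stock lattice S(k, j) with j the centered position index:
  k=0: S(0,+0) = 1.0100
  k=1: S(1,-1) = 0.9444; S(1,+0) = 1.0100; S(1,+1) = 1.0802
  k=2: S(2,-2) = 0.8831; S(2,-1) = 0.9444; S(2,+0) = 1.0100; S(2,+1) = 1.0802; S(2,+2) = 1.1552
Terminal payoffs V(N, j) = max(S_T - K, 0):
  V(2,-2) = 0.000000; V(2,-1) = 0.000000; V(2,+0) = 0.000000; V(2,+1) = 0.070163; V(2,+2) = 0.145200
Backward induction: V(k, j) = exp(-r*dt) * [p_u * V(k+1, j+1) + p_m * V(k+1, j) + p_d * V(k+1, j-1)]
  V(1,-1) = exp(-r*dt) * [p_u*0.000000 + p_m*0.000000 + p_d*0.000000] = 0.000000
  V(1,+0) = exp(-r*dt) * [p_u*0.070163 + p_m*0.000000 + p_d*0.000000] = 0.011599
  V(1,+1) = exp(-r*dt) * [p_u*0.145200 + p_m*0.070163 + p_d*0.000000] = 0.070752
  V(0,+0) = exp(-r*dt) * [p_u*0.070752 + p_m*0.011599 + p_d*0.000000] = 0.019424

Answer: Price = V(0,0) = 0.0194


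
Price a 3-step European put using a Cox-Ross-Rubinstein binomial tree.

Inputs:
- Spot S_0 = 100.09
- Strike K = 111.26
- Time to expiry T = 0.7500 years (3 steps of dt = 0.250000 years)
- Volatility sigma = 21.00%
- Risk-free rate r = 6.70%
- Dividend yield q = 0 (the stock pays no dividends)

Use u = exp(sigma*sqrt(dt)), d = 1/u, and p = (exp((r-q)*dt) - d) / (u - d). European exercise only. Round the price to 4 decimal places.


dt = T/N = 0.250000
u = exp(sigma*sqrt(dt)) = 1.110711; d = 1/u = 0.900325
p = (exp((r-q)*dt) - d) / (u - d) = 0.554060
Discount per step: exp(-r*dt) = 0.983390
Stock lattice S(k, i) with i counting down-moves:
  k=0: S(0,0) = 100.0900
  k=1: S(1,0) = 111.1710; S(1,1) = 90.1135
  k=2: S(2,0) = 123.4788; S(2,1) = 100.0900; S(2,2) = 81.1314
  k=3: S(3,0) = 137.1493; S(3,1) = 111.1710; S(3,2) = 90.1135; S(3,3) = 73.0446
Terminal payoffs V(N, i) = max(K - S_T, 0):
  V(3,0) = 0.000000; V(3,1) = 0.088975; V(3,2) = 21.146519; V(3,3) = 38.215432
Backward induction: V(k, i) = exp(-r*dt) * [p * V(k+1, i) + (1-p) * V(k+1, i+1)].
  V(2,0) = exp(-r*dt) * [p*0.000000 + (1-p)*0.088975] = 0.039018
  V(2,1) = exp(-r*dt) * [p*0.088975 + (1-p)*21.146519] = 9.321916
  V(2,2) = exp(-r*dt) * [p*21.146519 + (1-p)*38.215432] = 28.280539
  V(1,0) = exp(-r*dt) * [p*0.039018 + (1-p)*9.321916] = 4.109223
  V(1,1) = exp(-r*dt) * [p*9.321916 + (1-p)*28.280539] = 17.481048
  V(0,0) = exp(-r*dt) * [p*4.109223 + (1-p)*17.481048] = 9.904948

Answer: Price = V(0,0) = 9.9049


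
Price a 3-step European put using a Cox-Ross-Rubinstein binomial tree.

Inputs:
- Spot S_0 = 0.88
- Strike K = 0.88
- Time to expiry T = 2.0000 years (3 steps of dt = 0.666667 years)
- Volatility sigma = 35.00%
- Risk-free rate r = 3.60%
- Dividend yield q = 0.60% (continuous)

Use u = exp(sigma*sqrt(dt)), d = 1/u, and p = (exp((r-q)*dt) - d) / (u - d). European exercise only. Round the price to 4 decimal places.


dt = T/N = 0.666667
u = exp(sigma*sqrt(dt)) = 1.330791; d = 1/u = 0.751433
p = (exp((r-q)*dt) - d) / (u - d) = 0.463907
Discount per step: exp(-r*dt) = 0.976286
Stock lattice S(k, i) with i counting down-moves:
  k=0: S(0,0) = 0.8800
  k=1: S(1,0) = 1.1711; S(1,1) = 0.6613
  k=2: S(2,0) = 1.5585; S(2,1) = 0.8800; S(2,2) = 0.4969
  k=3: S(3,0) = 2.0740; S(3,1) = 1.1711; S(3,2) = 0.6613; S(3,3) = 0.3734
Terminal payoffs V(N, i) = max(K - S_T, 0):
  V(3,0) = 0.000000; V(3,1) = 0.000000; V(3,2) = 0.218739; V(3,3) = 0.506619
Backward induction: V(k, i) = exp(-r*dt) * [p * V(k+1, i) + (1-p) * V(k+1, i+1)].
  V(2,0) = exp(-r*dt) * [p*0.000000 + (1-p)*0.000000] = 0.000000
  V(2,1) = exp(-r*dt) * [p*0.000000 + (1-p)*0.218739] = 0.114484
  V(2,2) = exp(-r*dt) * [p*0.218739 + (1-p)*0.506619] = 0.364222
  V(1,0) = exp(-r*dt) * [p*0.000000 + (1-p)*0.114484] = 0.059918
  V(1,1) = exp(-r*dt) * [p*0.114484 + (1-p)*0.364222] = 0.242477
  V(0,0) = exp(-r*dt) * [p*0.059918 + (1-p)*0.242477] = 0.154045

Answer: Price = V(0,0) = 0.1540


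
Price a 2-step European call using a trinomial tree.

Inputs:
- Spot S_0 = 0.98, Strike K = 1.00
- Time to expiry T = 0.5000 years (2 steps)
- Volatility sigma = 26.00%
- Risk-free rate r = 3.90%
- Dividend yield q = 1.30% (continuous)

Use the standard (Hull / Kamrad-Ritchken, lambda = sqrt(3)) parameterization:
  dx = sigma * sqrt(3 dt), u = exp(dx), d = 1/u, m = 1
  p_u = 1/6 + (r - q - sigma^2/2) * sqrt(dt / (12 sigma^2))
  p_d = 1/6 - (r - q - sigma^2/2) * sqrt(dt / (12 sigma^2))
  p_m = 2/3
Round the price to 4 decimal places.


dt = T/N = 0.250000; dx = sigma*sqrt(3*dt) = 0.225167
u = exp(dx) = 1.252531; d = 1/u = 0.798383
p_u = 0.162337, p_m = 0.666667, p_d = 0.170997
Discount per step: exp(-r*dt) = 0.990297
Stock lattice S(k, j) with j the centered position index:
  k=0: S(0,+0) = 0.9800
  k=1: S(1,-1) = 0.7824; S(1,+0) = 0.9800; S(1,+1) = 1.2275
  k=2: S(2,-2) = 0.6247; S(2,-1) = 0.7824; S(2,+0) = 0.9800; S(2,+1) = 1.2275; S(2,+2) = 1.5375
Terminal payoffs V(N, j) = max(S_T - K, 0):
  V(2,-2) = 0.000000; V(2,-1) = 0.000000; V(2,+0) = 0.000000; V(2,+1) = 0.227481; V(2,+2) = 0.537458
Backward induction: V(k, j) = exp(-r*dt) * [p_u * V(k+1, j+1) + p_m * V(k+1, j) + p_d * V(k+1, j-1)]
  V(1,-1) = exp(-r*dt) * [p_u*0.000000 + p_m*0.000000 + p_d*0.000000] = 0.000000
  V(1,+0) = exp(-r*dt) * [p_u*0.227481 + p_m*0.000000 + p_d*0.000000] = 0.036570
  V(1,+1) = exp(-r*dt) * [p_u*0.537458 + p_m*0.227481 + p_d*0.000000] = 0.236585
  V(0,+0) = exp(-r*dt) * [p_u*0.236585 + p_m*0.036570 + p_d*0.000000] = 0.062177

Answer: Price = V(0,0) = 0.0622


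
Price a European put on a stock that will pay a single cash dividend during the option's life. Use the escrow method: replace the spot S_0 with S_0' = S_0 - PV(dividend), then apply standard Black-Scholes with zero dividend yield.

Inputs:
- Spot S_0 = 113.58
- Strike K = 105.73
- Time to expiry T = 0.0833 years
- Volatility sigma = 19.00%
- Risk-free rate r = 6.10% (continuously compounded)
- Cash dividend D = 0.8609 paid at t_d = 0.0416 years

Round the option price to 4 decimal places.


Answer: Price = 0.2956

Derivation:
PV(D) = D * exp(-r * t_d) = 0.8609 * 0.99746562 = 0.85871815
S_0' = S_0 - PV(D) = 113.5800 - 0.85871815 = 112.72128185
d1 = (ln(S_0'/K) + (r + sigma^2/2)*T) / (sigma*sqrt(T)) = 1.28770788
d2 = d1 - sigma*sqrt(T) = 1.23287058
exp(-rT) = 0.99493159
N(-d1) = 0.09892383; N(-d2) = 0.10881203
P = K * exp(-rT) * N(-d2) - S_0' * N(-d1) = 105.7300 * 0.99493159 * 0.10881203 - 112.72128185 * 0.09892383 = 0.2956


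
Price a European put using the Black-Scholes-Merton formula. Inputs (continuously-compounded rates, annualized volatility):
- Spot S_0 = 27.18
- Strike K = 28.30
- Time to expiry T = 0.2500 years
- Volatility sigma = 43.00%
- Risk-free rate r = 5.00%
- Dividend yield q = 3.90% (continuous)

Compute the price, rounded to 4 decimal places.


Answer: Price = 2.9002

Derivation:
d1 = (ln(S/K) + (r - q + 0.5*sigma^2) * T) / (sigma * sqrt(T)) = -0.06752510
d2 = d1 - sigma * sqrt(T) = -0.28252510
exp(-rT) = 0.98757780; exp(-qT) = 0.99029738
P = K * exp(-rT) * N(-d2) - S_0 * exp(-qT) * N(-d1)
N(-d1) = 0.52691816; N(-d2) = 0.61122955
P = 28.3000 * 0.98757780 * 0.61122955 - 27.1800 * 0.99029738 * 0.52691816 = 2.9002


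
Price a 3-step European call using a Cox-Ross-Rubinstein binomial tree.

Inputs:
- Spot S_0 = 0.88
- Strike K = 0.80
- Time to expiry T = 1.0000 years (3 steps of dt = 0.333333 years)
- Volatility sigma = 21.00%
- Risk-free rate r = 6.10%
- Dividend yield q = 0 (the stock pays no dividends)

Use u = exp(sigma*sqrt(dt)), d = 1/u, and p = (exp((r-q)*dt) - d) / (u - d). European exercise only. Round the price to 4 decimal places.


Answer: Price = V(0,0) = 0.1494

Derivation:
dt = T/N = 0.333333
u = exp(sigma*sqrt(dt)) = 1.128900; d = 1/u = 0.885818
p = (exp((r-q)*dt) - d) / (u - d) = 0.554231
Discount per step: exp(-r*dt) = 0.979872
Stock lattice S(k, i) with i counting down-moves:
  k=0: S(0,0) = 0.8800
  k=1: S(1,0) = 0.9934; S(1,1) = 0.7795
  k=2: S(2,0) = 1.1215; S(2,1) = 0.8800; S(2,2) = 0.6905
  k=3: S(3,0) = 1.2660; S(3,1) = 0.9934; S(3,2) = 0.7795; S(3,3) = 0.6117
Terminal payoffs V(N, i) = max(S_T - K, 0):
  V(3,0) = 0.466044; V(3,1) = 0.193432; V(3,2) = 0.000000; V(3,3) = 0.000000
Backward induction: V(k, i) = exp(-r*dt) * [p * V(k+1, i) + (1-p) * V(k+1, i+1)].
  V(2,0) = exp(-r*dt) * [p*0.466044 + (1-p)*0.193432] = 0.337587
  V(2,1) = exp(-r*dt) * [p*0.193432 + (1-p)*0.000000] = 0.105048
  V(2,2) = exp(-r*dt) * [p*0.000000 + (1-p)*0.000000] = 0.000000
  V(1,0) = exp(-r*dt) * [p*0.337587 + (1-p)*0.105048] = 0.229220
  V(1,1) = exp(-r*dt) * [p*0.105048 + (1-p)*0.000000] = 0.057049
  V(0,0) = exp(-r*dt) * [p*0.229220 + (1-p)*0.057049] = 0.149402


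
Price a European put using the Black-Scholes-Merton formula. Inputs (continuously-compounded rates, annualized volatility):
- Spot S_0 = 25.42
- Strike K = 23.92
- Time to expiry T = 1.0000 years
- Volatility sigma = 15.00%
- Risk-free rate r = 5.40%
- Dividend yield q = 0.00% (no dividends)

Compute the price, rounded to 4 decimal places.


d1 = (ln(S/K) + (r - q + 0.5*sigma^2) * T) / (sigma * sqrt(T)) = 0.84047558
d2 = d1 - sigma * sqrt(T) = 0.69047558
exp(-rT) = 0.94743211; exp(-qT) = 1.00000000
P = K * exp(-rT) * N(-d2) - S_0 * exp(-qT) * N(-d1)
N(-d1) = 0.20032089; N(-d2) = 0.24494758
P = 23.9200 * 0.94743211 * 0.24494758 - 25.4200 * 1.00000000 * 0.20032089 = 0.4590

Answer: Price = 0.4590


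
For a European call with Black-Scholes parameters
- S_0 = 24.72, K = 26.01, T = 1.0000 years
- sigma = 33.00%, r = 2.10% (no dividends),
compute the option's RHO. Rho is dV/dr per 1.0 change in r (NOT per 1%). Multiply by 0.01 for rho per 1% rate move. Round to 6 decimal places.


d1 = 0.0744895549; d2 = -0.2555104451
phi(d1) = 0.3978370100; exp(-qT) = 1.0000000000; exp(-rT) = 0.9792189646
N(d2) = 0.3991644386
Rho = K*T*exp(-rT)*N(d2) = 26.0100 * 1.0000 * 0.9792189646 * 0.3991644386 = 10.166513

Answer: Rho = 10.166513


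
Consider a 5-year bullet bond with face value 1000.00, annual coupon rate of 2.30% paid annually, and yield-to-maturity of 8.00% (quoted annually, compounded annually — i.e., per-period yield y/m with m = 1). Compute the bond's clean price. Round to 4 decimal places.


Answer: Price = 772.4155

Derivation:
Coupon per period c = face * coupon_rate / m = 23.000000
Periods per year m = 1; per-period yield y/m = 0.080000
Number of cashflows N = 5
Cashflows (t years, CF_t, discount factor 1/(1+y/m)^(m*t), PV):
  t = 1.0000: CF_t = 23.000000, DF = 0.925926, PV = 21.296296
  t = 2.0000: CF_t = 23.000000, DF = 0.857339, PV = 19.718793
  t = 3.0000: CF_t = 23.000000, DF = 0.793832, PV = 18.258142
  t = 4.0000: CF_t = 23.000000, DF = 0.735030, PV = 16.905687
  t = 5.0000: CF_t = 1023.000000, DF = 0.680583, PV = 696.236611
Price P = sum_t PV_t = 772.415528


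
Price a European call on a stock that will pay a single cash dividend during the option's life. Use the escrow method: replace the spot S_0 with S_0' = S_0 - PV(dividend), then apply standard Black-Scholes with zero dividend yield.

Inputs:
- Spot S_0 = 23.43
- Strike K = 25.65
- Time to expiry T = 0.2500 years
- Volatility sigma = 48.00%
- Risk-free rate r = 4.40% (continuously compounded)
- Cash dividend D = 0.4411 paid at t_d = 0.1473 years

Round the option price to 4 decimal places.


PV(D) = D * exp(-r * t_d) = 0.4411 * 0.99353976 = 0.43825039
S_0' = S_0 - PV(D) = 23.4300 - 0.43825039 = 22.99174961
d1 = (ln(S_0'/K) + (r + sigma^2/2)*T) / (sigma*sqrt(T)) = -0.29003389
d2 = d1 - sigma*sqrt(T) = -0.53003389
exp(-rT) = 0.98906028
N(d1) = 0.38589516; N(d2) = 0.29804422
C = S_0' * N(d1) - K * exp(-rT) * N(d2) = 22.99174961 * 0.38589516 - 25.6500 * 0.98906028 * 0.29804422 = 1.3112

Answer: Price = 1.3112


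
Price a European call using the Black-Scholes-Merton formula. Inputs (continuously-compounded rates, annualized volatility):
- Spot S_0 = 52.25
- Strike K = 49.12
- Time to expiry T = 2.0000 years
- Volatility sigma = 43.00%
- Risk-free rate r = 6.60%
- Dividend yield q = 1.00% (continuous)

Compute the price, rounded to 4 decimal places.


d1 = (ln(S/K) + (r - q + 0.5*sigma^2) * T) / (sigma * sqrt(T)) = 0.58981521
d2 = d1 - sigma * sqrt(T) = -0.01829662
exp(-rT) = 0.87634100; exp(-qT) = 0.98019867
C = S_0 * exp(-qT) * N(d1) - K * exp(-rT) * N(d2)
N(d1) = 0.72234273; N(d2) = 0.49270111
C = 52.2500 * 0.98019867 * 0.72234273 - 49.1200 * 0.87634100 * 0.49270111 = 15.7863

Answer: Price = 15.7863


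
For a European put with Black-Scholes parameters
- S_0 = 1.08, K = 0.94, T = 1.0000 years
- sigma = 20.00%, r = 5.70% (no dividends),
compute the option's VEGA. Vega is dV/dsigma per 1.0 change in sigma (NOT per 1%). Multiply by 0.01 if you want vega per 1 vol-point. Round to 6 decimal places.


d1 = 1.0791822243; d2 = 0.8791822243
phi(d1) = 0.2228501582; exp(-qT) = 1.0000000000; exp(-rT) = 0.9445940694
Vega = S * exp(-qT) * phi(d1) * sqrt(T) = 1.0800 * 1.0000000000 * 0.2228501582 * 1.0000000000 = 0.240678

Answer: Vega = 0.240678


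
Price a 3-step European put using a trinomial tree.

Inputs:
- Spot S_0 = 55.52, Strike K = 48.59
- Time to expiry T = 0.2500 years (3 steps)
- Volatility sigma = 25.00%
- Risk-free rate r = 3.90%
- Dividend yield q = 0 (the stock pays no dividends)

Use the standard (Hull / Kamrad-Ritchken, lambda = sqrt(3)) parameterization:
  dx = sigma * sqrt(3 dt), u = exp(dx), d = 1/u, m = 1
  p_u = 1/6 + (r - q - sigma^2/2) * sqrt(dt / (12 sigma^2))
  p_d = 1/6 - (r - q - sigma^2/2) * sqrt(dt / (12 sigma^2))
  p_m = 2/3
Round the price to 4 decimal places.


Answer: Price = V(0,0) = 0.3310

Derivation:
dt = T/N = 0.083333; dx = sigma*sqrt(3*dt) = 0.125000
u = exp(dx) = 1.133148; d = 1/u = 0.882497
p_u = 0.169250, p_m = 0.666667, p_d = 0.164083
Discount per step: exp(-r*dt) = 0.996755
Stock lattice S(k, j) with j the centered position index:
  k=0: S(0,+0) = 55.5200
  k=1: S(1,-1) = 48.9962; S(1,+0) = 55.5200; S(1,+1) = 62.9124
  k=2: S(2,-2) = 43.2390; S(2,-1) = 48.9962; S(2,+0) = 55.5200; S(2,+1) = 62.9124; S(2,+2) = 71.2891
  k=3: S(3,-3) = 38.1583; S(3,-2) = 43.2390; S(3,-1) = 48.9962; S(3,+0) = 55.5200; S(3,+1) = 62.9124; S(3,+2) = 71.2891; S(3,+3) = 80.7811
Terminal payoffs V(N, j) = max(K - S_T, 0):
  V(3,-3) = 10.431699; V(3,-2) = 5.350981; V(3,-1) = 0.000000; V(3,+0) = 0.000000; V(3,+1) = 0.000000; V(3,+2) = 0.000000; V(3,+3) = 0.000000
Backward induction: V(k, j) = exp(-r*dt) * [p_u * V(k+1, j+1) + p_m * V(k+1, j) + p_d * V(k+1, j-1)]
  V(2,-2) = exp(-r*dt) * [p_u*0.000000 + p_m*5.350981 + p_d*10.431699] = 5.261859
  V(2,-1) = exp(-r*dt) * [p_u*0.000000 + p_m*0.000000 + p_d*5.350981] = 0.875158
  V(2,+0) = exp(-r*dt) * [p_u*0.000000 + p_m*0.000000 + p_d*0.000000] = 0.000000
  V(2,+1) = exp(-r*dt) * [p_u*0.000000 + p_m*0.000000 + p_d*0.000000] = 0.000000
  V(2,+2) = exp(-r*dt) * [p_u*0.000000 + p_m*0.000000 + p_d*0.000000] = 0.000000
  V(1,-1) = exp(-r*dt) * [p_u*0.000000 + p_m*0.875158 + p_d*5.261859] = 1.442127
  V(1,+0) = exp(-r*dt) * [p_u*0.000000 + p_m*0.000000 + p_d*0.875158] = 0.143133
  V(1,+1) = exp(-r*dt) * [p_u*0.000000 + p_m*0.000000 + p_d*0.000000] = 0.000000
  V(0,+0) = exp(-r*dt) * [p_u*0.000000 + p_m*0.143133 + p_d*1.442127] = 0.330974


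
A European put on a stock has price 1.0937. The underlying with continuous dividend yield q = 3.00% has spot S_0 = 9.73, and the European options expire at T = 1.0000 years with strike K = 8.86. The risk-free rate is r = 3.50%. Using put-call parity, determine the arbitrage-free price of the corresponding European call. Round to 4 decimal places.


Put-call parity: C - P = S_0 * exp(-qT) - K * exp(-rT).
S_0 * exp(-qT) = 9.7300 * 0.97044553 = 9.44243504
K * exp(-rT) = 8.8600 * 0.96560542 = 8.55526399
C = P + S*exp(-qT) - K*exp(-rT)
C = 1.0937 + 9.44243504 - 8.55526399 = 1.9809

Answer: Call price = 1.9809


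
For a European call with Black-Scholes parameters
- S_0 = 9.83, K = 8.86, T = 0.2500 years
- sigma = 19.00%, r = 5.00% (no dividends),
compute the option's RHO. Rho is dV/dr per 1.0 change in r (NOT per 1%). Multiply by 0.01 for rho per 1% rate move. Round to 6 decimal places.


Answer: Rho = 1.926164

Derivation:
d1 = 1.2726807320; d2 = 1.1776807320
phi(d1) = 0.1774978725; exp(-qT) = 1.0000000000; exp(-rT) = 0.9875778005
N(d2) = 0.8805380444
Rho = K*T*exp(-rT)*N(d2) = 8.8600 * 0.2500 * 0.9875778005 * 0.8805380444 = 1.926164


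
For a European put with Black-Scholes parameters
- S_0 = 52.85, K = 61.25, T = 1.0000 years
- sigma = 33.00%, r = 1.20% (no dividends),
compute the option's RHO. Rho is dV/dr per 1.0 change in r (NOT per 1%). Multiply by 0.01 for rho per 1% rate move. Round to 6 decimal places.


Answer: Rho = -43.426631

Derivation:
d1 = -0.2456246579; d2 = -0.5756246579
phi(d1) = 0.3870875944; exp(-qT) = 1.0000000000; exp(-rT) = 0.9880717129
N(-d2) = 0.7175655447
Rho = -K*T*exp(-rT)*N(-d2) = -61.2500 * 1.0000 * 0.9880717129 * 0.7175655447 = -43.426631


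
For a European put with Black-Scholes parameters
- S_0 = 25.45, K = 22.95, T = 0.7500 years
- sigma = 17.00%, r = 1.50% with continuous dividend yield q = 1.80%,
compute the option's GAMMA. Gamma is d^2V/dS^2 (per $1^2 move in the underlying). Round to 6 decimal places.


d1 = 0.7606440806; d2 = 0.6134197619
phi(d1) = 0.2987260812; exp(-qT) = 0.9865907163; exp(-rT) = 0.9888130446
Gamma = exp(-qT) * phi(d1) / (S * sigma * sqrt(T)) = 0.9865907163 * 0.2987260812 / (25.4500 * 0.1700 * 0.8660254038) = 0.078658

Answer: Gamma = 0.078658


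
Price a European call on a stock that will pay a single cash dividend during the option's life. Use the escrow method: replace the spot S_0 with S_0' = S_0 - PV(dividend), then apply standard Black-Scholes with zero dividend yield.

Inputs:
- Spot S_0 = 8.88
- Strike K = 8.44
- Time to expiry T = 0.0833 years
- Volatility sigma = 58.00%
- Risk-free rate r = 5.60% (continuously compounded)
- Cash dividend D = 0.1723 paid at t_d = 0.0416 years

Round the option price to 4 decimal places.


Answer: Price = 0.7374

Derivation:
PV(D) = D * exp(-r * t_d) = 0.1723 * 0.99767311 = 0.17189908
S_0' = S_0 - PV(D) = 8.8800 - 0.17189908 = 8.70810092
d1 = (ln(S_0'/K) + (r + sigma^2/2)*T) / (sigma*sqrt(T)) = 0.29837428
d2 = d1 - sigma*sqrt(T) = 0.13097619
exp(-rT) = 0.99534606
N(d1) = 0.61729124; N(d2) = 0.55210293
C = S_0' * N(d1) - K * exp(-rT) * N(d2) = 8.70810092 * 0.61729124 - 8.4400 * 0.99534606 * 0.55210293 = 0.7374


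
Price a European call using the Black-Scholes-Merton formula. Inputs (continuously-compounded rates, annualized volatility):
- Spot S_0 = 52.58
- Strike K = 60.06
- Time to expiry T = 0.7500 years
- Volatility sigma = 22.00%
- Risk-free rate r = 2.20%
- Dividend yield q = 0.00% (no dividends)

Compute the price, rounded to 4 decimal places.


Answer: Price = 1.7535

Derivation:
d1 = (ln(S/K) + (r - q + 0.5*sigma^2) * T) / (sigma * sqrt(T)) = -0.51624689
d2 = d1 - sigma * sqrt(T) = -0.70677248
exp(-rT) = 0.98363538; exp(-qT) = 1.00000000
C = S_0 * exp(-qT) * N(d1) - K * exp(-rT) * N(d2)
N(d1) = 0.30284099; N(d2) = 0.23985394
C = 52.5800 * 1.00000000 * 0.30284099 - 60.0600 * 0.98363538 * 0.23985394 = 1.7535


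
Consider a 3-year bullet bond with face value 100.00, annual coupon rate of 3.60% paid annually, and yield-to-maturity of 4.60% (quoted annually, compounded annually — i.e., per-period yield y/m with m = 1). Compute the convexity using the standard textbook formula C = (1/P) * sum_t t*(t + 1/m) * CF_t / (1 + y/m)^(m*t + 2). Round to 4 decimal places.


Coupon per period c = face * coupon_rate / m = 3.600000
Periods per year m = 1; per-period yield y/m = 0.046000
Number of cashflows N = 3
Cashflows (t years, CF_t, discount factor 1/(1+y/m)^(m*t), PV):
  t = 1.0000: CF_t = 3.600000, DF = 0.956023, PV = 3.441683
  t = 2.0000: CF_t = 3.600000, DF = 0.913980, PV = 3.290328
  t = 3.0000: CF_t = 103.600000, DF = 0.873786, PV = 90.524201
Price P = sum_t PV_t = 97.256211
Convexity numerator sum_t t*(t + 1/m) * CF_t / (1+y/m)^(m*t + 2):
  t = 1.0000: term = 6.291257
  t = 2.0000: term = 18.043759
  t = 3.0000: term = 992.847574
Convexity = (1/P) * sum = 1017.182590 / 97.256211 = 10.458793

Answer: Convexity = 10.4588


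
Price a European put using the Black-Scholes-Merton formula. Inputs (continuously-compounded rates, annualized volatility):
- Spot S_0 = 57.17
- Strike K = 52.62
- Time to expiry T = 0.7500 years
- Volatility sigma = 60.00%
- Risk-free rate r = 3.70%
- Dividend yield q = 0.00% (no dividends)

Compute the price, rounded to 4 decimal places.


Answer: Price = 8.3552

Derivation:
d1 = (ln(S/K) + (r - q + 0.5*sigma^2) * T) / (sigma * sqrt(T)) = 0.47281717
d2 = d1 - sigma * sqrt(T) = -0.04679807
exp(-rT) = 0.97263149; exp(-qT) = 1.00000000
P = K * exp(-rT) * N(-d2) - S_0 * exp(-qT) * N(-d1)
N(-d1) = 0.31817181; N(-d2) = 0.51866292
P = 52.6200 * 0.97263149 * 0.51866292 - 57.1700 * 1.00000000 * 0.31817181 = 8.3552


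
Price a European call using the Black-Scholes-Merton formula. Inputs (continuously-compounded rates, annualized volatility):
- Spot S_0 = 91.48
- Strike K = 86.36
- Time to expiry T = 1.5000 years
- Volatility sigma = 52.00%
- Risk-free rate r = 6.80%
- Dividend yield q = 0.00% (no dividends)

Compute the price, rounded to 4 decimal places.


d1 = (ln(S/K) + (r - q + 0.5*sigma^2) * T) / (sigma * sqrt(T)) = 0.56902866
d2 = d1 - sigma * sqrt(T) = -0.06783868
exp(-rT) = 0.90302955; exp(-qT) = 1.00000000
C = S_0 * exp(-qT) * N(d1) - K * exp(-rT) * N(d2)
N(d1) = 0.71533165; N(d2) = 0.47295703
C = 91.4800 * 1.00000000 * 0.71533165 - 86.3600 * 0.90302955 * 0.47295703 = 28.5547

Answer: Price = 28.5547


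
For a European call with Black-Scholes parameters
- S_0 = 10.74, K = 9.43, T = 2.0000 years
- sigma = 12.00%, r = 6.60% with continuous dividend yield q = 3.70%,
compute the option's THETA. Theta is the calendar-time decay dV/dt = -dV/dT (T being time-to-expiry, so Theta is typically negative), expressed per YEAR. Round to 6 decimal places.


Answer: Theta = -0.218713

Derivation:
d1 = 1.1931189050; d2 = 1.0234132775
phi(d1) = 0.1957915132; exp(-qT) = 0.9286716938; exp(-rT) = 0.8763409951
Theta = -S*exp(-qT)*phi(d1)*sigma/(2*sqrt(T)) - r*K*exp(-rT)*N(d2) + q*S*exp(-qT)*N(d1)
N(d1) = 0.8835885957; N(d2) = 0.8469437579; sqrt(T) = 1.4142135624
Term 1 = -10.7400 * 0.9286716938 * 0.1957915132 * 0.1200 / (2 * 1.4142135624) = -0.0828507807
Term 2 = -0.0660 * 9.4300 * 0.8763409951 * 0.8469437579 = -0.4619376155
Term 3 = 0.0370 * 10.7400 * 0.9286716938 * 0.8835885957 = 0.3260756102
Theta = -0.0828507807 + (-0.4619376155) + (0.3260756102) = -0.218713


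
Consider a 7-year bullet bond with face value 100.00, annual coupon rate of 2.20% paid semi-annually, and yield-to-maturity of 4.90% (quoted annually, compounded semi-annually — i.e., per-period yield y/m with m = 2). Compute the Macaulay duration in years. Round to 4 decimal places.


Answer: Macaulay duration = 6.4716 years

Derivation:
Coupon per period c = face * coupon_rate / m = 1.100000
Periods per year m = 2; per-period yield y/m = 0.024500
Number of cashflows N = 14
Cashflows (t years, CF_t, discount factor 1/(1+y/m)^(m*t), PV):
  t = 0.5000: CF_t = 1.100000, DF = 0.976086, PV = 1.073694
  t = 1.0000: CF_t = 1.100000, DF = 0.952744, PV = 1.048018
  t = 1.5000: CF_t = 1.100000, DF = 0.929960, PV = 1.022956
  t = 2.0000: CF_t = 1.100000, DF = 0.907721, PV = 0.998493
  t = 2.5000: CF_t = 1.100000, DF = 0.886013, PV = 0.974615
  t = 3.0000: CF_t = 1.100000, DF = 0.864825, PV = 0.951307
  t = 3.5000: CF_t = 1.100000, DF = 0.844143, PV = 0.928558
  t = 4.0000: CF_t = 1.100000, DF = 0.823957, PV = 0.906352
  t = 4.5000: CF_t = 1.100000, DF = 0.804252, PV = 0.884678
  t = 5.0000: CF_t = 1.100000, DF = 0.785019, PV = 0.863521
  t = 5.5000: CF_t = 1.100000, DF = 0.766246, PV = 0.842871
  t = 6.0000: CF_t = 1.100000, DF = 0.747922, PV = 0.822714
  t = 6.5000: CF_t = 1.100000, DF = 0.730036, PV = 0.803040
  t = 7.0000: CF_t = 101.100000, DF = 0.712578, PV = 72.041654
Price P = sum_t PV_t = 84.162471
Macaulay numerator sum_t t * PV_t:
  t * PV_t at t = 0.5000: 0.536847
  t * PV_t at t = 1.0000: 1.048018
  t * PV_t at t = 1.5000: 1.534433
  t * PV_t at t = 2.0000: 1.996985
  t * PV_t at t = 2.5000: 2.436536
  t * PV_t at t = 3.0000: 2.853922
  t * PV_t at t = 3.5000: 3.249952
  t * PV_t at t = 4.0000: 3.625409
  t * PV_t at t = 4.5000: 3.981049
  t * PV_t at t = 5.0000: 4.317607
  t * PV_t at t = 5.5000: 4.635790
  t * PV_t at t = 6.0000: 4.936287
  t * PV_t at t = 6.5000: 5.219760
  t * PV_t at t = 7.0000: 504.291580
Macaulay duration D = (sum_t t * PV_t) / P = 544.664177 / 84.162471 = 6.471580


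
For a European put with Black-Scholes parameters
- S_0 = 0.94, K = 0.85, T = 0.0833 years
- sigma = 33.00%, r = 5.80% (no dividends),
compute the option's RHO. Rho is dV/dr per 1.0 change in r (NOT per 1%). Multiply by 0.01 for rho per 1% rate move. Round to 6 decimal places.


d1 = 1.1550429544; d2 = 1.0597992144
phi(d1) = 0.2047428154; exp(-qT) = 1.0000000000; exp(-rT) = 0.9951802524
N(-d2) = 0.1446179771
Rho = -K*T*exp(-rT)*N(-d2) = -0.8500 * 0.0833 * 0.9951802524 * 0.1446179771 = -0.010190

Answer: Rho = -0.010190


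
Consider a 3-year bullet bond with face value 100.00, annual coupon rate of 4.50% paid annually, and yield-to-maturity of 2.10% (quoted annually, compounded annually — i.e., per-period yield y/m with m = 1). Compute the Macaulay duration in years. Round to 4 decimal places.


Answer: Macaulay duration = 2.8772 years

Derivation:
Coupon per period c = face * coupon_rate / m = 4.500000
Periods per year m = 1; per-period yield y/m = 0.021000
Number of cashflows N = 3
Cashflows (t years, CF_t, discount factor 1/(1+y/m)^(m*t), PV):
  t = 1.0000: CF_t = 4.500000, DF = 0.979432, PV = 4.407444
  t = 2.0000: CF_t = 4.500000, DF = 0.959287, PV = 4.316791
  t = 3.0000: CF_t = 104.500000, DF = 0.939556, PV = 98.183625
Price P = sum_t PV_t = 106.907860
Macaulay numerator sum_t t * PV_t:
  t * PV_t at t = 1.0000: 4.407444
  t * PV_t at t = 2.0000: 8.633582
  t * PV_t at t = 3.0000: 294.550876
Macaulay duration D = (sum_t t * PV_t) / P = 307.591902 / 106.907860 = 2.877168


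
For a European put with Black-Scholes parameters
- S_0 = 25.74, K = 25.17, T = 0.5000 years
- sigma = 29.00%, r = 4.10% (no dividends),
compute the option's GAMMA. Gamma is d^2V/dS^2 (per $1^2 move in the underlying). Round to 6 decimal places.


d1 = 0.3117043389; d2 = 0.1066433724
phi(d1) = 0.3800249651; exp(-qT) = 1.0000000000; exp(-rT) = 0.9797086965
Gamma = exp(-qT) * phi(d1) / (S * sigma * sqrt(T)) = 1.0000000000 * 0.3800249651 / (25.7400 * 0.2900 * 0.7071067812) = 0.071998

Answer: Gamma = 0.071998


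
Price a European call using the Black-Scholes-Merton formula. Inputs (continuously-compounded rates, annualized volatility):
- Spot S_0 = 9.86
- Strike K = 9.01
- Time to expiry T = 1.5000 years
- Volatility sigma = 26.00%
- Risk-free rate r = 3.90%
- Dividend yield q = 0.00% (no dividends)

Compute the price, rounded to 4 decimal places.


Answer: Price = 1.9651

Derivation:
d1 = (ln(S/K) + (r - q + 0.5*sigma^2) * T) / (sigma * sqrt(T)) = 0.62603650
d2 = d1 - sigma * sqrt(T) = 0.30760283
exp(-rT) = 0.94317824; exp(-qT) = 1.00000000
C = S_0 * exp(-qT) * N(d1) - K * exp(-rT) * N(d2)
N(d1) = 0.73435450; N(d2) = 0.62080772
C = 9.8600 * 1.00000000 * 0.73435450 - 9.0100 * 0.94317824 * 0.62080772 = 1.9651


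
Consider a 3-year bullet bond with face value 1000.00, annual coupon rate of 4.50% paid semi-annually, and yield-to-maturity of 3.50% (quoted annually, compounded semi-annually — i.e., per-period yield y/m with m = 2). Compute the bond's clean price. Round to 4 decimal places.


Answer: Price = 1028.2450

Derivation:
Coupon per period c = face * coupon_rate / m = 22.500000
Periods per year m = 2; per-period yield y/m = 0.017500
Number of cashflows N = 6
Cashflows (t years, CF_t, discount factor 1/(1+y/m)^(m*t), PV):
  t = 0.5000: CF_t = 22.500000, DF = 0.982801, PV = 22.113022
  t = 1.0000: CF_t = 22.500000, DF = 0.965898, PV = 21.732700
  t = 1.5000: CF_t = 22.500000, DF = 0.949285, PV = 21.358919
  t = 2.0000: CF_t = 22.500000, DF = 0.932959, PV = 20.991566
  t = 2.5000: CF_t = 22.500000, DF = 0.916913, PV = 20.630532
  t = 3.0000: CF_t = 1022.500000, DF = 0.901143, PV = 921.418249
Price P = sum_t PV_t = 1028.244988


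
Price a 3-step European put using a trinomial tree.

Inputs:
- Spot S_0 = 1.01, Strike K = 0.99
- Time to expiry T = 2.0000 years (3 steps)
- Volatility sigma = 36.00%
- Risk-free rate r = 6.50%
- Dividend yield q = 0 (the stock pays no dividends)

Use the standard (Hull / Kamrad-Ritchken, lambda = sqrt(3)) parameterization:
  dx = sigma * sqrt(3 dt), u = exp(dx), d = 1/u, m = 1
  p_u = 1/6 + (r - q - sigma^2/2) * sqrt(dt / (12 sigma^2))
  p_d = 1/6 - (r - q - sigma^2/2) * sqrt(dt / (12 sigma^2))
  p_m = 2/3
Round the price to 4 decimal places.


Answer: Price = V(0,0) = 0.1129

Derivation:
dt = T/N = 0.666667; dx = sigma*sqrt(3*dt) = 0.509117
u = exp(dx) = 1.663821; d = 1/u = 0.601026
p_u = 0.166798, p_m = 0.666667, p_d = 0.166536
Discount per step: exp(-r*dt) = 0.957592
Stock lattice S(k, j) with j the centered position index:
  k=0: S(0,+0) = 1.0100
  k=1: S(1,-1) = 0.6070; S(1,+0) = 1.0100; S(1,+1) = 1.6805
  k=2: S(2,-2) = 0.3648; S(2,-1) = 0.6070; S(2,+0) = 1.0100; S(2,+1) = 1.6805; S(2,+2) = 2.7960
  k=3: S(3,-3) = 0.2193; S(3,-2) = 0.3648; S(3,-1) = 0.6070; S(3,+0) = 1.0100; S(3,+1) = 1.6805; S(3,+2) = 2.7960; S(3,+3) = 4.6520
Terminal payoffs V(N, j) = max(K - S_T, 0):
  V(3,-3) = 0.770719; V(3,-2) = 0.625155; V(3,-1) = 0.382964; V(3,+0) = 0.000000; V(3,+1) = 0.000000; V(3,+2) = 0.000000; V(3,+3) = 0.000000
Backward induction: V(k, j) = exp(-r*dt) * [p_u * V(k+1, j+1) + p_m * V(k+1, j) + p_d * V(k+1, j-1)]
  V(2,-2) = exp(-r*dt) * [p_u*0.382964 + p_m*0.625155 + p_d*0.770719] = 0.583173
  V(2,-1) = exp(-r*dt) * [p_u*0.000000 + p_m*0.382964 + p_d*0.625155] = 0.344178
  V(2,+0) = exp(-r*dt) * [p_u*0.000000 + p_m*0.000000 + p_d*0.382964] = 0.061072
  V(2,+1) = exp(-r*dt) * [p_u*0.000000 + p_m*0.000000 + p_d*0.000000] = 0.000000
  V(2,+2) = exp(-r*dt) * [p_u*0.000000 + p_m*0.000000 + p_d*0.000000] = 0.000000
  V(1,-1) = exp(-r*dt) * [p_u*0.061072 + p_m*0.344178 + p_d*0.583173] = 0.322476
  V(1,+0) = exp(-r*dt) * [p_u*0.000000 + p_m*0.061072 + p_d*0.344178] = 0.093875
  V(1,+1) = exp(-r*dt) * [p_u*0.000000 + p_m*0.000000 + p_d*0.061072] = 0.009739
  V(0,+0) = exp(-r*dt) * [p_u*0.009739 + p_m*0.093875 + p_d*0.322476] = 0.112912


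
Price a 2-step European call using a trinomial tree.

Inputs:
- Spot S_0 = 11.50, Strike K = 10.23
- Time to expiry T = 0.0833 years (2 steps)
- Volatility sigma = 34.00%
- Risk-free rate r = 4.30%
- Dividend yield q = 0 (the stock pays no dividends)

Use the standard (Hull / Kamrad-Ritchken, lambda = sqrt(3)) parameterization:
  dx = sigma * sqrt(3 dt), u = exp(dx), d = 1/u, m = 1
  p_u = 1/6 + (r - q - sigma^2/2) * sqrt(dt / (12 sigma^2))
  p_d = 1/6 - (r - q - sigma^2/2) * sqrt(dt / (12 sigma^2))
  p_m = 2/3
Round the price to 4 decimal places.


Answer: Price = V(0,0) = 1.3477

Derivation:
dt = T/N = 0.041650; dx = sigma*sqrt(3*dt) = 0.120184
u = exp(dx) = 1.127704; d = 1/u = 0.886757
p_u = 0.164102, p_m = 0.666667, p_d = 0.169231
Discount per step: exp(-r*dt) = 0.998211
Stock lattice S(k, j) with j the centered position index:
  k=0: S(0,+0) = 11.5000
  k=1: S(1,-1) = 10.1977; S(1,+0) = 11.5000; S(1,+1) = 12.9686
  k=2: S(2,-2) = 9.0429; S(2,-1) = 10.1977; S(2,+0) = 11.5000; S(2,+1) = 12.9686; S(2,+2) = 14.6247
Terminal payoffs V(N, j) = max(S_T - K, 0):
  V(2,-2) = 0.000000; V(2,-1) = 0.000000; V(2,+0) = 1.270000; V(2,+1) = 2.738601; V(2,+2) = 4.394749
Backward induction: V(k, j) = exp(-r*dt) * [p_u * V(k+1, j+1) + p_m * V(k+1, j) + p_d * V(k+1, j-1)]
  V(1,-1) = exp(-r*dt) * [p_u*1.270000 + p_m*0.000000 + p_d*0.000000] = 0.208037
  V(1,+0) = exp(-r*dt) * [p_u*2.738601 + p_m*1.270000 + p_d*0.000000] = 1.293758
  V(1,+1) = exp(-r*dt) * [p_u*4.394749 + p_m*2.738601 + p_d*1.270000] = 2.756904
  V(0,+0) = exp(-r*dt) * [p_u*2.756904 + p_m*1.293758 + p_d*0.208037] = 1.347710
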